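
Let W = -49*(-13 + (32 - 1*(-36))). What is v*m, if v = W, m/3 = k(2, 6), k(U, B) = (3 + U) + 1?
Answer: -48510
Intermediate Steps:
k(U, B) = 4 + U
m = 18 (m = 3*(4 + 2) = 3*6 = 18)
W = -2695 (W = -49*(-13 + (32 + 36)) = -49*(-13 + 68) = -49*55 = -2695)
v = -2695
v*m = -2695*18 = -48510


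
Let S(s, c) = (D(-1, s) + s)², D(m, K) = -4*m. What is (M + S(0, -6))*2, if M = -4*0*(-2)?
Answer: 32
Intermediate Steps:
S(s, c) = (4 + s)² (S(s, c) = (-4*(-1) + s)² = (4 + s)²)
M = 0 (M = 0*(-2) = 0)
(M + S(0, -6))*2 = (0 + (4 + 0)²)*2 = (0 + 4²)*2 = (0 + 16)*2 = 16*2 = 32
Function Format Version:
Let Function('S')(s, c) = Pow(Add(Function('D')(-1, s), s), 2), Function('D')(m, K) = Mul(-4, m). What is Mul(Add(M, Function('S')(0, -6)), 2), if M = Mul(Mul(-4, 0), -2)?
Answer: 32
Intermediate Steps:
Function('S')(s, c) = Pow(Add(4, s), 2) (Function('S')(s, c) = Pow(Add(Mul(-4, -1), s), 2) = Pow(Add(4, s), 2))
M = 0 (M = Mul(0, -2) = 0)
Mul(Add(M, Function('S')(0, -6)), 2) = Mul(Add(0, Pow(Add(4, 0), 2)), 2) = Mul(Add(0, Pow(4, 2)), 2) = Mul(Add(0, 16), 2) = Mul(16, 2) = 32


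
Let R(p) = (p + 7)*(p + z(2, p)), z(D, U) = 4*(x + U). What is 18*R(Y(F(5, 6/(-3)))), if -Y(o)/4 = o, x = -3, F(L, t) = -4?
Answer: 28152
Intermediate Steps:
Y(o) = -4*o
z(D, U) = -12 + 4*U (z(D, U) = 4*(-3 + U) = -12 + 4*U)
R(p) = (-12 + 5*p)*(7 + p) (R(p) = (p + 7)*(p + (-12 + 4*p)) = (7 + p)*(-12 + 5*p) = (-12 + 5*p)*(7 + p))
18*R(Y(F(5, 6/(-3)))) = 18*(-84 + 5*(-4*(-4))² + 23*(-4*(-4))) = 18*(-84 + 5*16² + 23*16) = 18*(-84 + 5*256 + 368) = 18*(-84 + 1280 + 368) = 18*1564 = 28152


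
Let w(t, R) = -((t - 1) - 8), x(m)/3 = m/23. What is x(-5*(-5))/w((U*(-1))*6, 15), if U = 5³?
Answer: 25/5819 ≈ 0.0042963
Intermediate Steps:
U = 125
x(m) = 3*m/23 (x(m) = 3*(m/23) = 3*m/23)
w(t, R) = 9 - t (w(t, R) = -((-1 + t) - 8) = -(-9 + t) = 9 - t)
x(-5*(-5))/w((U*(-1))*6, 15) = (3*(-5*(-5))/23)/(9 - 125*(-1)*6) = ((3/23)*25)/(9 - (-125)*6) = 75/(23*(9 - 1*(-750))) = 75/(23*(9 + 750)) = (75/23)/759 = (75/23)*(1/759) = 25/5819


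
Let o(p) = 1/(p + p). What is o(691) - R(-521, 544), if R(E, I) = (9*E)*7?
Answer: 45361387/1382 ≈ 32823.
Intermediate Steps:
o(p) = 1/(2*p)
R(E, I) = 63*E
o(691) - R(-521, 544) = (½)/691 - 63*(-521) = (½)*(1/691) - 1*(-32823) = 1/1382 + 32823 = 45361387/1382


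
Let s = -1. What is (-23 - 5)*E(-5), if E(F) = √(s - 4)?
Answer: -28*I*√5 ≈ -62.61*I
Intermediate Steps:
E(F) = I*√5 (E(F) = √(-1 - 4) = √(-5) = I*√5)
(-23 - 5)*E(-5) = (-23 - 5)*(I*√5) = -28*I*√5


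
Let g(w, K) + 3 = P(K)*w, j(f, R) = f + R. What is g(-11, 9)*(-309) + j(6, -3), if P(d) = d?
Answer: 31521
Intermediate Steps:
j(f, R) = R + f
g(w, K) = -3 + K*w
g(-11, 9)*(-309) + j(6, -3) = (-3 + 9*(-11))*(-309) + (-3 + 6) = (-3 - 99)*(-309) + 3 = -102*(-309) + 3 = 31518 + 3 = 31521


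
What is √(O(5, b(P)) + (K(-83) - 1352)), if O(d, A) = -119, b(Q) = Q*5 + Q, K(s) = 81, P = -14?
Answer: I*√1390 ≈ 37.283*I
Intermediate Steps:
b(Q) = 6*Q (b(Q) = 5*Q + Q = 6*Q)
√(O(5, b(P)) + (K(-83) - 1352)) = √(-119 + (81 - 1352)) = √(-119 - 1271) = √(-1390) = I*√1390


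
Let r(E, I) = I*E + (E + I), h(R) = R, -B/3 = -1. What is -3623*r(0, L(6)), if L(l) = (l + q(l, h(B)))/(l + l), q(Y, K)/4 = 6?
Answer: -18115/2 ≈ -9057.5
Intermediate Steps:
B = 3 (B = -3*(-1) = 3)
q(Y, K) = 24 (q(Y, K) = 4*6 = 24)
L(l) = (24 + l)/(2*l) (L(l) = (l + 24)/(l + l) = (24 + l)/((2*l)) = (24 + l)*(1/(2*l)) = (24 + l)/(2*l))
r(E, I) = E + I + E*I (r(E, I) = E*I + (E + I) = E + I + E*I)
-3623*r(0, L(6)) = -3623*(0 + (1/2)*(24 + 6)/6 + 0*((1/2)*(24 + 6)/6)) = -3623*(0 + (1/2)*(1/6)*30 + 0*((1/2)*(1/6)*30)) = -3623*(0 + 5/2 + 0*(5/2)) = -3623*(0 + 5/2 + 0) = -3623*5/2 = -18115/2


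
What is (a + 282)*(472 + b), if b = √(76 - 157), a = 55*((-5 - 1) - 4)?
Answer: -126496 - 2412*I ≈ -1.265e+5 - 2412.0*I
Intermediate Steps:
a = -550 (a = 55*(-6 - 4) = 55*(-10) = -550)
b = 9*I (b = √(-81) = 9*I ≈ 9.0*I)
(a + 282)*(472 + b) = (-550 + 282)*(472 + 9*I) = -268*(472 + 9*I) = -126496 - 2412*I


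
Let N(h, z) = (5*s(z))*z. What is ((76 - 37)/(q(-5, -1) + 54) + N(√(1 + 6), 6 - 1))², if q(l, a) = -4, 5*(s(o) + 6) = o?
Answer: 38576521/2500 ≈ 15431.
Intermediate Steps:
s(o) = -6 + o/5
N(h, z) = z*(-30 + z) (N(h, z) = (5*(-6 + z/5))*z = (-30 + z)*z = z*(-30 + z))
((76 - 37)/(q(-5, -1) + 54) + N(√(1 + 6), 6 - 1))² = ((76 - 37)/(-4 + 54) + (6 - 1)*(-30 + (6 - 1)))² = (39/50 + 5*(-30 + 5))² = (39*(1/50) + 5*(-25))² = (39/50 - 125)² = (-6211/50)² = 38576521/2500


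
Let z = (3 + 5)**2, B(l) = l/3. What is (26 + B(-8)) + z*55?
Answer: 10630/3 ≈ 3543.3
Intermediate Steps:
B(l) = l/3 (B(l) = l*(1/3) = l/3)
z = 64 (z = 8**2 = 64)
(26 + B(-8)) + z*55 = (26 + (1/3)*(-8)) + 64*55 = (26 - 8/3) + 3520 = 70/3 + 3520 = 10630/3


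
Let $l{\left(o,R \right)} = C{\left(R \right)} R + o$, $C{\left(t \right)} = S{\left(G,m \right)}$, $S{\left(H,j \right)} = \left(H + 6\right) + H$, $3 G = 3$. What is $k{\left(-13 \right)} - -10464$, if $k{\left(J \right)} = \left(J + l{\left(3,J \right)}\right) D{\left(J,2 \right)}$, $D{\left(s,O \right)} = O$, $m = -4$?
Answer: $10236$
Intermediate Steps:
$G = 1$ ($G = \frac{1}{3} \cdot 3 = 1$)
$S{\left(H,j \right)} = 6 + 2 H$ ($S{\left(H,j \right)} = \left(6 + H\right) + H = 6 + 2 H$)
$C{\left(t \right)} = 8$ ($C{\left(t \right)} = 6 + 2 \cdot 1 = 6 + 2 = 8$)
$l{\left(o,R \right)} = o + 8 R$ ($l{\left(o,R \right)} = 8 R + o = o + 8 R$)
$k{\left(J \right)} = 6 + 18 J$ ($k{\left(J \right)} = \left(J + \left(3 + 8 J\right)\right) 2 = \left(3 + 9 J\right) 2 = 6 + 18 J$)
$k{\left(-13 \right)} - -10464 = \left(6 + 18 \left(-13\right)\right) - -10464 = \left(6 - 234\right) + 10464 = -228 + 10464 = 10236$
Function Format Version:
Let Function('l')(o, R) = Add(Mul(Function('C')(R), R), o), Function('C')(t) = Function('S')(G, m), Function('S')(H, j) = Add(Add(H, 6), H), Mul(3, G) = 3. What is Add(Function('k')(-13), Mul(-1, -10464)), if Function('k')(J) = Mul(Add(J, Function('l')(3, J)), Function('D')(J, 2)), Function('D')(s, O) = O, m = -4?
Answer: 10236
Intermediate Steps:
G = 1 (G = Mul(Rational(1, 3), 3) = 1)
Function('S')(H, j) = Add(6, Mul(2, H)) (Function('S')(H, j) = Add(Add(6, H), H) = Add(6, Mul(2, H)))
Function('C')(t) = 8 (Function('C')(t) = Add(6, Mul(2, 1)) = Add(6, 2) = 8)
Function('l')(o, R) = Add(o, Mul(8, R)) (Function('l')(o, R) = Add(Mul(8, R), o) = Add(o, Mul(8, R)))
Function('k')(J) = Add(6, Mul(18, J)) (Function('k')(J) = Mul(Add(J, Add(3, Mul(8, J))), 2) = Mul(Add(3, Mul(9, J)), 2) = Add(6, Mul(18, J)))
Add(Function('k')(-13), Mul(-1, -10464)) = Add(Add(6, Mul(18, -13)), Mul(-1, -10464)) = Add(Add(6, -234), 10464) = Add(-228, 10464) = 10236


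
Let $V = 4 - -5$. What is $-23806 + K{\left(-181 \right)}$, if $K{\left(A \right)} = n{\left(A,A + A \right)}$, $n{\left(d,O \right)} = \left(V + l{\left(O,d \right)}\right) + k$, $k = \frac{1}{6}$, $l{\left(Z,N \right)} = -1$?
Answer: $- \frac{142787}{6} \approx -23798.0$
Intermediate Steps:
$V = 9$ ($V = 4 + 5 = 9$)
$k = \frac{1}{6} \approx 0.16667$
$n{\left(d,O \right)} = \frac{49}{6}$ ($n{\left(d,O \right)} = \left(9 - 1\right) + \frac{1}{6} = 8 + \frac{1}{6} = \frac{49}{6}$)
$K{\left(A \right)} = \frac{49}{6}$
$-23806 + K{\left(-181 \right)} = -23806 + \frac{49}{6} = - \frac{142787}{6}$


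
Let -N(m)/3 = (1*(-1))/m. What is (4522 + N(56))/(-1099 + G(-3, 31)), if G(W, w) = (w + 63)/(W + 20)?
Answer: -4304995/1040984 ≈ -4.1355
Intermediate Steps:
N(m) = 3/m (N(m) = -3*1*(-1)/m = -(-3)/m = 3/m)
G(W, w) = (63 + w)/(20 + W)
(4522 + N(56))/(-1099 + G(-3, 31)) = (4522 + 3/56)/(-1099 + (63 + 31)/(20 - 3)) = (4522 + 3*(1/56))/(-1099 + 94/17) = (4522 + 3/56)/(-1099 + (1/17)*94) = 253235/(56*(-1099 + 94/17)) = 253235/(56*(-18589/17)) = (253235/56)*(-17/18589) = -4304995/1040984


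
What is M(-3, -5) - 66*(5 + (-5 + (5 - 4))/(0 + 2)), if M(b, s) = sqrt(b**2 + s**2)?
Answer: -198 + sqrt(34) ≈ -192.17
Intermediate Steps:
M(-3, -5) - 66*(5 + (-5 + (5 - 4))/(0 + 2)) = sqrt((-3)**2 + (-5)**2) - 66*(5 + (-5 + (5 - 4))/(0 + 2)) = sqrt(9 + 25) - 66*(5 + (-5 + 1)/2) = sqrt(34) - 66*(5 - 4*1/2) = sqrt(34) - 66*(5 - 2) = sqrt(34) - 66*3 = sqrt(34) - 11*18 = sqrt(34) - 198 = -198 + sqrt(34)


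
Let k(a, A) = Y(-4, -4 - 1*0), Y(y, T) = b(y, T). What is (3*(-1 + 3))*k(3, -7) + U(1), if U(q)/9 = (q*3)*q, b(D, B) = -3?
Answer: 9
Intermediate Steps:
Y(y, T) = -3
k(a, A) = -3
U(q) = 27*q² (U(q) = 9*((q*3)*q) = 9*((3*q)*q) = 9*(3*q²) = 27*q²)
(3*(-1 + 3))*k(3, -7) + U(1) = (3*(-1 + 3))*(-3) + 27*1² = (3*2)*(-3) + 27*1 = 6*(-3) + 27 = -18 + 27 = 9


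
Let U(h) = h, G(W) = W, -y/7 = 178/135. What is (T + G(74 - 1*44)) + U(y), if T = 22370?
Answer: 3022754/135 ≈ 22391.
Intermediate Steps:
y = -1246/135 ≈ -9.2296
(T + G(74 - 1*44)) + U(y) = (22370 + (74 - 1*44)) - 1246/135 = (22370 + (74 - 44)) - 1246/135 = (22370 + 30) - 1246/135 = 22400 - 1246/135 = 3022754/135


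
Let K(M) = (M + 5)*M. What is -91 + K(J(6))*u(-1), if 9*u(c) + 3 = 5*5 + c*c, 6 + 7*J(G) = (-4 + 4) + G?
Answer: -91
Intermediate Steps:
J(G) = -6/7 + G/7 (J(G) = -6/7 + ((-4 + 4) + G)/7 = -6/7 + (0 + G)/7 = -6/7 + G/7)
K(M) = M*(5 + M) (K(M) = (5 + M)*M = M*(5 + M))
u(c) = 22/9 + c**2/9 (u(c) = -1/3 + (5*5 + c*c)/9 = -1/3 + (25 + c**2)/9 = -1/3 + (25/9 + c**2/9) = 22/9 + c**2/9)
-91 + K(J(6))*u(-1) = -91 + ((-6/7 + (1/7)*6)*(5 + (-6/7 + (1/7)*6)))*(22/9 + (1/9)*(-1)**2) = -91 + ((-6/7 + 6/7)*(5 + (-6/7 + 6/7)))*(22/9 + (1/9)*1) = -91 + (0*(5 + 0))*(22/9 + 1/9) = -91 + (0*5)*(23/9) = -91 + 0*(23/9) = -91 + 0 = -91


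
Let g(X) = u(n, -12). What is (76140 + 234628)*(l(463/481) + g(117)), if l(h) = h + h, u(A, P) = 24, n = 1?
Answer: 3875276960/481 ≈ 8.0567e+6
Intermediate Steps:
g(X) = 24
l(h) = 2*h
(76140 + 234628)*(l(463/481) + g(117)) = (76140 + 234628)*(2*(463/481) + 24) = 310768*(2*(463*(1/481)) + 24) = 310768*(2*(463/481) + 24) = 310768*(926/481 + 24) = 310768*(12470/481) = 3875276960/481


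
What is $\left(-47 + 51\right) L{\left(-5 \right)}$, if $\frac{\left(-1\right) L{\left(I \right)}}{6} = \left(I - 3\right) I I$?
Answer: $4800$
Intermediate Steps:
$L{\left(I \right)} = - 6 I^{2} \left(-3 + I\right)$ ($L{\left(I \right)} = - 6 \left(I - 3\right) I I = - 6 \left(-3 + I\right) I^{2} = - 6 I^{2} \left(-3 + I\right)$)
$\left(-47 + 51\right) L{\left(-5 \right)} = \left(-47 + 51\right) 6 \left(-5\right)^{2} \left(3 - -5\right) = 4 \cdot 6 \cdot 25 \left(3 + 5\right) = 4 \cdot 6 \cdot 25 \cdot 8 = 4 \cdot 1200 = 4800$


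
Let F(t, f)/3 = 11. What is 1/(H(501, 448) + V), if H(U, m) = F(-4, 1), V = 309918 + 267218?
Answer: 1/577169 ≈ 1.7326e-6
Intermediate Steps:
V = 577136
F(t, f) = 33 (F(t, f) = 3*11 = 33)
H(U, m) = 33
1/(H(501, 448) + V) = 1/(33 + 577136) = 1/577169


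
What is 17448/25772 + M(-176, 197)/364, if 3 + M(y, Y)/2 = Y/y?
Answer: 135052409/206382176 ≈ 0.65438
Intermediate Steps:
M(y, Y) = -6 + 2*Y/y (M(y, Y) = -6 + 2*(Y/y) = -6 + 2*Y/y)
17448/25772 + M(-176, 197)/364 = 17448/25772 + (-6 + 2*197/(-176))/364 = 17448*(1/25772) + (-6 + 2*197*(-1/176))*(1/364) = 4362/6443 + (-6 - 197/88)*(1/364) = 4362/6443 - 725/88*1/364 = 4362/6443 - 725/32032 = 135052409/206382176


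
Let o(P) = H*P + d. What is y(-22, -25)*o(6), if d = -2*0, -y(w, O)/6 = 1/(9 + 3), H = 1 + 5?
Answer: -18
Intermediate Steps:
H = 6
y(w, O) = -½ (y(w, O) = -6/(9 + 3) = -6/12 = -6*1/12 = -½)
d = 0
o(P) = 6*P (o(P) = 6*P + 0 = 6*P)
y(-22, -25)*o(6) = -3*6 = -½*36 = -18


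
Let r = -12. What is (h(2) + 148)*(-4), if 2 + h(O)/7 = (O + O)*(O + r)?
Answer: 584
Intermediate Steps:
h(O) = -14 + 14*O*(-12 + O) (h(O) = -14 + 7*((O + O)*(O - 12)) = -14 + 7*((2*O)*(-12 + O)) = -14 + 7*(2*O*(-12 + O)) = -14 + 14*O*(-12 + O))
(h(2) + 148)*(-4) = ((-14 - 168*2 + 14*2²) + 148)*(-4) = ((-14 - 336 + 14*4) + 148)*(-4) = ((-14 - 336 + 56) + 148)*(-4) = (-294 + 148)*(-4) = -146*(-4) = 584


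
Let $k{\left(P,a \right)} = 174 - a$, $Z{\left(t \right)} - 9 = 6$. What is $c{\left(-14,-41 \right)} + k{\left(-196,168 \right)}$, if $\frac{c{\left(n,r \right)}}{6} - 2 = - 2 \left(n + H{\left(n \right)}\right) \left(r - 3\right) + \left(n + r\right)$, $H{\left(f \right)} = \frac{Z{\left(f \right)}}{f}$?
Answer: $- \frac{57888}{7} \approx -8269.7$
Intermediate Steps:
$Z{\left(t \right)} = 15$ ($Z{\left(t \right)} = 9 + 6 = 15$)
$H{\left(f \right)} = \frac{15}{f}$
$c{\left(n,r \right)} = 12 + 6 n + 6 r - 12 \left(-3 + r\right) \left(n + \frac{15}{n}\right)$ ($c{\left(n,r \right)} = 12 + 6 \left(- 2 \left(n + \frac{15}{n}\right) \left(r - 3\right) + \left(n + r\right)\right) = 12 + 6 \left(- 2 \left(n + \frac{15}{n}\right) \left(-3 + r\right) + \left(n + r\right)\right) = 12 + 6 \left(- 2 \left(-3 + r\right) \left(n + \frac{15}{n}\right) + \left(n + r\right)\right) = 12 + 6 \left(n + r - 2 \left(-3 + r\right) \left(n + \frac{15}{n}\right)\right) = 12 + \left(6 n + 6 r - 12 \left(-3 + r\right) \left(n + \frac{15}{n}\right)\right) = 12 + 6 n + 6 r - 12 \left(-3 + r\right) \left(n + \frac{15}{n}\right)$)
$c{\left(-14,-41 \right)} + k{\left(-196,168 \right)} = \frac{6 \left(90 - -1230 - 14 \left(2 - 41 + 7 \left(-14\right) - \left(-28\right) \left(-41\right)\right)\right)}{-14} + \left(174 - 168\right) = 6 \left(- \frac{1}{14}\right) \left(90 + 1230 - 14 \left(2 - 41 - 98 - 1148\right)\right) + \left(174 - 168\right) = 6 \left(- \frac{1}{14}\right) \left(90 + 1230 - -17990\right) + 6 = 6 \left(- \frac{1}{14}\right) \left(90 + 1230 + 17990\right) + 6 = 6 \left(- \frac{1}{14}\right) 19310 + 6 = - \frac{57930}{7} + 6 = - \frac{57888}{7}$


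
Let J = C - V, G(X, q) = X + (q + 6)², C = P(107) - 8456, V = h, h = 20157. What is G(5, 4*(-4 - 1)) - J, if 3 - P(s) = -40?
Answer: 28771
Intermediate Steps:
P(s) = 43 (P(s) = 3 - 1*(-40) = 3 + 40 = 43)
V = 20157
C = -8413 (C = 43 - 8456 = -8413)
G(X, q) = X + (6 + q)²
J = -28570 (J = -8413 - 1*20157 = -8413 - 20157 = -28570)
G(5, 4*(-4 - 1)) - J = (5 + (6 + 4*(-4 - 1))²) - 1*(-28570) = (5 + (6 + 4*(-5))²) + 28570 = (5 + (6 - 20)²) + 28570 = (5 + (-14)²) + 28570 = (5 + 196) + 28570 = 201 + 28570 = 28771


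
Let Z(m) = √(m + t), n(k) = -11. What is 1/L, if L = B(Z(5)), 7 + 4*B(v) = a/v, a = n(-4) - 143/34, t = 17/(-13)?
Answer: 1553664/755845 - 281248*√39/755845 ≈ -0.26822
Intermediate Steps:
t = -17/13 (t = 17*(-1/13) = -17/13 ≈ -1.3077)
a = -517/34 (a = -11 - 143/34 = -517/34 ≈ -15.206)
Z(m) = √(-17/13 + m) (Z(m) = √(m - 17/13) = √(-17/13 + m))
B(v) = -7/4 - 517/(136*v) (B(v) = -7/4 + (-517/(34*v))/4 = -7/4 - 517/(136*v))
L = √39*(-517 - 952*√39/13)/1632 (L = (-517 - 238*√(-221 + 169*5)/13)/(136*((√(-221 + 169*5)/13))) = (-517 - 238*√(-221 + 845)/13)/(136*((√(-221 + 845)/13))) = (-517 - 238*√624/13)/(136*((√624/13))) = (-517 - 238*4*√39/13)/(136*(((4*√39)/13))) = (-517 - 952*√39/13)/(136*((4*√39/13))) = (√39/12)*(-517 - 952*√39/13)/136 = √39*(-517 - 952*√39/13)/1632 ≈ -3.7283)
1/L = 1/(-7/4 - 517*√39/1632)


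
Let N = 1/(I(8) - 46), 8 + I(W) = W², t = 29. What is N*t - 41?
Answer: -381/10 ≈ -38.100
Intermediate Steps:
I(W) = -8 + W²
N = ⅒ (N = 1/((-8 + 8²) - 46) = 1/((-8 + 64) - 46) = 1/(56 - 46) = 1/10 = ⅒ ≈ 0.10000)
N*t - 41 = (⅒)*29 - 41 = 29/10 - 41 = -381/10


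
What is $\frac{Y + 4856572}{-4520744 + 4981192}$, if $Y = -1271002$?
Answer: $\frac{1792785}{230224} \approx 7.7871$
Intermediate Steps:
$\frac{Y + 4856572}{-4520744 + 4981192} = \frac{-1271002 + 4856572}{-4520744 + 4981192} = \frac{3585570}{460448} = 3585570 \cdot \frac{1}{460448} = \frac{1792785}{230224}$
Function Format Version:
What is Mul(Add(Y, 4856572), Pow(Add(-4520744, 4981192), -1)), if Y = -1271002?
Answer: Rational(1792785, 230224) ≈ 7.7871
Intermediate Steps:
Mul(Add(Y, 4856572), Pow(Add(-4520744, 4981192), -1)) = Mul(Add(-1271002, 4856572), Pow(Add(-4520744, 4981192), -1)) = Mul(3585570, Pow(460448, -1)) = Mul(3585570, Rational(1, 460448)) = Rational(1792785, 230224)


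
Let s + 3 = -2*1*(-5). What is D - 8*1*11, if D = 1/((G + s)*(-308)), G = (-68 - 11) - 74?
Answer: -3957183/44968 ≈ -88.000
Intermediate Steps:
G = -153 (G = -79 - 74 = -153)
s = 7 (s = -3 - 2*1*(-5) = -3 - 2*(-5) = -3 + 10 = 7)
D = 1/44968 (D = 1/((-153 + 7)*(-308)) = -1/308/(-146) = -1/146*(-1/308) = 1/44968 ≈ 2.2238e-5)
D - 8*1*11 = 1/44968 - 8*1*11 = 1/44968 - 8*11 = 1/44968 - 1*88 = 1/44968 - 88 = -3957183/44968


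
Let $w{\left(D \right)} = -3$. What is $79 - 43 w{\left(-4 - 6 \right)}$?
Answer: $208$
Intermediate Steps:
$79 - 43 w{\left(-4 - 6 \right)} = 79 - -129 = 79 + 129 = 208$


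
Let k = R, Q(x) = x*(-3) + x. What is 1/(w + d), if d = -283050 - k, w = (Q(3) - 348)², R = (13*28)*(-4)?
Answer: -1/156278 ≈ -6.3989e-6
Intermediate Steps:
Q(x) = -2*x (Q(x) = -3*x + x = -2*x)
R = -1456 (R = 364*(-4) = -1456)
w = 125316 (w = (-2*3 - 348)² = (-6 - 348)² = (-354)² = 125316)
k = -1456
d = -281594 (d = -283050 - 1*(-1456) = -283050 + 1456 = -281594)
1/(w + d) = 1/(125316 - 281594) = 1/(-156278) = -1/156278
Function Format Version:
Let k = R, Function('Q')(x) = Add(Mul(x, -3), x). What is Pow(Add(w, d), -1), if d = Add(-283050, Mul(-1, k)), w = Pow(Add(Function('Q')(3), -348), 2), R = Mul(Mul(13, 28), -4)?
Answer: Rational(-1, 156278) ≈ -6.3989e-6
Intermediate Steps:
Function('Q')(x) = Mul(-2, x) (Function('Q')(x) = Add(Mul(-3, x), x) = Mul(-2, x))
R = -1456 (R = Mul(364, -4) = -1456)
w = 125316 (w = Pow(Add(Mul(-2, 3), -348), 2) = Pow(Add(-6, -348), 2) = Pow(-354, 2) = 125316)
k = -1456
d = -281594 (d = Add(-283050, Mul(-1, -1456)) = Add(-283050, 1456) = -281594)
Pow(Add(w, d), -1) = Pow(Add(125316, -281594), -1) = Pow(-156278, -1) = Rational(-1, 156278)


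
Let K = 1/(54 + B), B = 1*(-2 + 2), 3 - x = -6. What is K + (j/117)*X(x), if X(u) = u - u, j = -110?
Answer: 1/54 ≈ 0.018519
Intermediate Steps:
x = 9 (x = 3 - 1*(-6) = 3 + 6 = 9)
X(u) = 0
B = 0 (B = 1*0 = 0)
K = 1/54 (K = 1/(54 + 0) = 1/54 ≈ 0.018519)
K + (j/117)*X(x) = 1/54 - 110/117*0 = 1/54 + 0 = 1/54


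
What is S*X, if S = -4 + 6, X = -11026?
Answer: -22052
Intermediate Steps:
S = 2
S*X = 2*(-11026) = -22052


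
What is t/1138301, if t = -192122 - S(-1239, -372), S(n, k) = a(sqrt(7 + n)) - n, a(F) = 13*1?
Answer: -193374/1138301 ≈ -0.16988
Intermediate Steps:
a(F) = 13
S(n, k) = 13 - n
t = -193374 (t = -192122 - (13 - 1*(-1239)) = -192122 - (13 + 1239) = -192122 - 1*1252 = -192122 - 1252 = -193374)
t/1138301 = -193374/1138301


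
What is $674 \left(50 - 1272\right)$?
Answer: $-823628$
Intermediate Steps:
$674 \left(50 - 1272\right) = 674 \left(-1222\right) = -823628$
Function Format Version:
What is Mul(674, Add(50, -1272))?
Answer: -823628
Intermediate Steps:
Mul(674, Add(50, -1272)) = Mul(674, -1222) = -823628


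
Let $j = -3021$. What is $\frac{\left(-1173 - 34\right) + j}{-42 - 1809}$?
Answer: $\frac{4228}{1851} \approx 2.2842$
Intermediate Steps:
$\frac{\left(-1173 - 34\right) + j}{-42 - 1809} = \frac{\left(-1173 - 34\right) - 3021}{-42 - 1809} = \frac{-1207 - 3021}{-1851} = \left(-4228\right) \left(- \frac{1}{1851}\right) = \frac{4228}{1851}$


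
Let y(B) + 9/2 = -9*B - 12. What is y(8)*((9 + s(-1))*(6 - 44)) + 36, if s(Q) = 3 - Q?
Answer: 43755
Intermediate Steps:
y(B) = -33/2 - 9*B (y(B) = -9/2 + (-9*B - 12) = -9/2 + (-12 - 9*B) = -33/2 - 9*B)
y(8)*((9 + s(-1))*(6 - 44)) + 36 = (-33/2 - 9*8)*((9 + (3 - 1*(-1)))*(6 - 44)) + 36 = (-33/2 - 72)*((9 + (3 + 1))*(-38)) + 36 = -177*(9 + 4)*(-38)/2 + 36 = -2301*(-38)/2 + 36 = -177/2*(-494) + 36 = 43719 + 36 = 43755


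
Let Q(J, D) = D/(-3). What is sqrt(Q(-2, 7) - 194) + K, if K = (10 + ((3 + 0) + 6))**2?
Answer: 361 + I*sqrt(1767)/3 ≈ 361.0 + 14.012*I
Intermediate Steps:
Q(J, D) = -D/3 (Q(J, D) = D*(-1/3) = -D/3)
K = 361 (K = (10 + (3 + 6))**2 = (10 + 9)**2 = 19**2 = 361)
sqrt(Q(-2, 7) - 194) + K = sqrt(-1/3*7 - 194) + 361 = sqrt(-7/3 - 194) + 361 = sqrt(-589/3) + 361 = I*sqrt(1767)/3 + 361 = 361 + I*sqrt(1767)/3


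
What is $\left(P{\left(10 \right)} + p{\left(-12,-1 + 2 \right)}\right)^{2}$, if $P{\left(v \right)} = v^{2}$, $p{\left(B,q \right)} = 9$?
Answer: $11881$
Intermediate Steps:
$\left(P{\left(10 \right)} + p{\left(-12,-1 + 2 \right)}\right)^{2} = \left(10^{2} + 9\right)^{2} = \left(100 + 9\right)^{2} = 109^{2} = 11881$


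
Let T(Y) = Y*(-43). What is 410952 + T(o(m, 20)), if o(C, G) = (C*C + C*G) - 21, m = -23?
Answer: 408888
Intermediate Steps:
o(C, G) = -21 + C² + C*G (o(C, G) = (C² + C*G) - 21 = -21 + C² + C*G)
T(Y) = -43*Y
410952 + T(o(m, 20)) = 410952 - 43*(-21 + (-23)² - 23*20) = 410952 - 43*(-21 + 529 - 460) = 410952 - 43*48 = 410952 - 2064 = 408888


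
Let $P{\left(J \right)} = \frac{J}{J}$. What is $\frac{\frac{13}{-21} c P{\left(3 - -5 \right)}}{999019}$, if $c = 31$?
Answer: $- \frac{403}{20979399} \approx -1.9209 \cdot 10^{-5}$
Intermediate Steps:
$P{\left(J \right)} = 1$
$\frac{\frac{13}{-21} c P{\left(3 - -5 \right)}}{999019} = \frac{\frac{13}{-21} \cdot 31 \cdot 1}{999019} = 13 \left(- \frac{1}{21}\right) 31 \cdot 1 \cdot \frac{1}{999019} = \left(- \frac{13}{21}\right) 31 \cdot 1 \cdot \frac{1}{999019} = \left(- \frac{403}{21}\right) 1 \cdot \frac{1}{999019} = \left(- \frac{403}{21}\right) \frac{1}{999019} = - \frac{403}{20979399}$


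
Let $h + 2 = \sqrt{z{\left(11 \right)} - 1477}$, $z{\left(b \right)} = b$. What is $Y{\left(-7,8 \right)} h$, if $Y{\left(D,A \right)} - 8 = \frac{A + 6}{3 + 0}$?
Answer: $- \frac{76}{3} + \frac{38 i \sqrt{1466}}{3} \approx -25.333 + 484.99 i$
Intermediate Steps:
$Y{\left(D,A \right)} = 10 + \frac{A}{3}$ ($Y{\left(D,A \right)} = 8 + \frac{A + 6}{3 + 0} = 8 + \frac{6 + A}{3} = 8 + \left(6 + A\right) \frac{1}{3} = 8 + \left(2 + \frac{A}{3}\right) = 10 + \frac{A}{3}$)
$h = -2 + i \sqrt{1466}$ ($h = -2 + \sqrt{11 - 1477} = -2 + \sqrt{-1466} = -2 + i \sqrt{1466} \approx -2.0 + 38.288 i$)
$Y{\left(-7,8 \right)} h = \left(10 + \frac{1}{3} \cdot 8\right) \left(-2 + i \sqrt{1466}\right) = \left(10 + \frac{8}{3}\right) \left(-2 + i \sqrt{1466}\right) = \frac{38 \left(-2 + i \sqrt{1466}\right)}{3} = - \frac{76}{3} + \frac{38 i \sqrt{1466}}{3}$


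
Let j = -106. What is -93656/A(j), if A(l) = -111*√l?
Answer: -46828*I*√106/5883 ≈ -81.952*I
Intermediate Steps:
-93656/A(j) = -93656*I*√106/11766 = -46828*I*√106/5883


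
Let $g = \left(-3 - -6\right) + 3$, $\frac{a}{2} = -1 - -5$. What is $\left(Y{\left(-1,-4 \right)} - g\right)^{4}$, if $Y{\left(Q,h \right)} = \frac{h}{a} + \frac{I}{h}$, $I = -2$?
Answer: $1296$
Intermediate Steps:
$a = 8$ ($a = 2 \left(-1 - -5\right) = 2 \left(-1 + 5\right) = 2 \cdot 4 = 8$)
$Y{\left(Q,h \right)} = - \frac{2}{h} + \frac{h}{8}$ ($Y{\left(Q,h \right)} = \frac{h}{8} - \frac{2}{h} = - \frac{2}{h} + \frac{h}{8}$)
$g = 6$ ($g = \left(-3 + 6\right) + 3 = 3 + 3 = 6$)
$\left(Y{\left(-1,-4 \right)} - g\right)^{4} = \left(\left(- \frac{2}{-4} + \frac{1}{8} \left(-4\right)\right) - 6\right)^{4} = \left(\left(\left(-2\right) \left(- \frac{1}{4}\right) - \frac{1}{2}\right) - 6\right)^{4} = \left(\left(\frac{1}{2} - \frac{1}{2}\right) - 6\right)^{4} = \left(0 - 6\right)^{4} = \left(-6\right)^{4} = 1296$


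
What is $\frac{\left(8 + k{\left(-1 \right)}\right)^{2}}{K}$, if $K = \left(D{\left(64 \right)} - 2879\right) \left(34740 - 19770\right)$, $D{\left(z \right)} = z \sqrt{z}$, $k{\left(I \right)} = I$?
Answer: $- \frac{49}{35433990} \approx -1.3829 \cdot 10^{-6}$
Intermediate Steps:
$D{\left(z \right)} = z^{\frac{3}{2}}$
$K = -35433990$ ($K = \left(64^{\frac{3}{2}} - 2879\right) \left(34740 - 19770\right) = \left(512 - 2879\right) 14970 = \left(-2367\right) 14970 = -35433990$)
$\frac{\left(8 + k{\left(-1 \right)}\right)^{2}}{K} = \frac{\left(8 - 1\right)^{2}}{-35433990} = 7^{2} \left(- \frac{1}{35433990}\right) = 49 \left(- \frac{1}{35433990}\right) = - \frac{49}{35433990}$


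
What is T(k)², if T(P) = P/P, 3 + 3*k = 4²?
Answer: 1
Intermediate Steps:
k = 13/3 (k = -1 + (⅓)*4² = -1 + (⅓)*16 = -1 + 16/3 = 13/3 ≈ 4.3333)
T(P) = 1
T(k)² = 1² = 1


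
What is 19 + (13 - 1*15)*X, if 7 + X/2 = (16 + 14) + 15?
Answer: -133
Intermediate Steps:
X = 76 (X = -14 + 2*((16 + 14) + 15) = -14 + 2*(30 + 15) = -14 + 2*45 = -14 + 90 = 76)
19 + (13 - 1*15)*X = 19 + (13 - 1*15)*76 = 19 + (13 - 15)*76 = 19 - 2*76 = 19 - 152 = -133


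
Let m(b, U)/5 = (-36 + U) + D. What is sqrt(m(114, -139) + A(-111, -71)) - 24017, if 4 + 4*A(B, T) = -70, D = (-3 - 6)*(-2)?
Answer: -24017 + I*sqrt(3214)/2 ≈ -24017.0 + 28.346*I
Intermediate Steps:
D = 18 (D = -9*(-2) = 18)
A(B, T) = -37/2 (A(B, T) = -1 + (1/4)*(-70) = -1 - 35/2 = -37/2)
m(b, U) = -90 + 5*U (m(b, U) = 5*((-36 + U) + 18) = 5*(-18 + U) = -90 + 5*U)
sqrt(m(114, -139) + A(-111, -71)) - 24017 = sqrt((-90 + 5*(-139)) - 37/2) - 24017 = sqrt((-90 - 695) - 37/2) - 24017 = sqrt(-785 - 37/2) - 24017 = sqrt(-1607/2) - 24017 = I*sqrt(3214)/2 - 24017 = -24017 + I*sqrt(3214)/2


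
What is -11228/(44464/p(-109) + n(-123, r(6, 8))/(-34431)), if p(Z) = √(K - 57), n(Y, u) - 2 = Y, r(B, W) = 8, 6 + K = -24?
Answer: -1356548759412/781259078203731341 - 197282676548819904*I*√87/781259078203731341 ≈ -1.7364e-6 - 2.3553*I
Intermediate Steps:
K = -30 (K = -6 - 24 = -30)
n(Y, u) = 2 + Y
p(Z) = I*√87 (p(Z) = √(-30 - 57) = √(-87) = I*√87)
-11228/(44464/p(-109) + n(-123, r(6, 8))/(-34431)) = -11228/(44464/((I*√87)) + (2 - 123)/(-34431)) = -11228/(44464*(-I*√87/87) - 121*(-1/34431)) = -11228/(-44464*I*√87/87 + 121/34431) = -11228/(121/34431 - 44464*I*√87/87)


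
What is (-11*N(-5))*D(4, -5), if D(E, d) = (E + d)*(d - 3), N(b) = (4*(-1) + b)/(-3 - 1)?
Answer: -198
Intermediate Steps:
N(b) = 1 - b/4 (N(b) = (-4 + b)/(-4) = (-4 + b)*(-1/4) = 1 - b/4)
D(E, d) = (-3 + d)*(E + d) (D(E, d) = (E + d)*(-3 + d) = (-3 + d)*(E + d))
(-11*N(-5))*D(4, -5) = (-11*(1 - 1/4*(-5)))*((-5)**2 - 3*4 - 3*(-5) + 4*(-5)) = (-11*(1 + 5/4))*(25 - 12 + 15 - 20) = -11*9/4*8 = -99/4*8 = -198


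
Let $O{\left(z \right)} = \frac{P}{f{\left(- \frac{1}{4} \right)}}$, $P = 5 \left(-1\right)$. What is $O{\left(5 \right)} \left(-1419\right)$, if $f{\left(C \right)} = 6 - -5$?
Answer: $645$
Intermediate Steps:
$P = -5$
$f{\left(C \right)} = 11$ ($f{\left(C \right)} = 6 + 5 = 11$)
$O{\left(z \right)} = - \frac{5}{11}$
$O{\left(5 \right)} \left(-1419\right) = \left(- \frac{5}{11}\right) \left(-1419\right) = 645$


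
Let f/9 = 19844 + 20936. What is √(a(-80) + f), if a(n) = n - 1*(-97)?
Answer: √367037 ≈ 605.84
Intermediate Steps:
a(n) = 97 + n (a(n) = n + 97 = 97 + n)
f = 367020 (f = 9*(19844 + 20936) = 9*40780 = 367020)
√(a(-80) + f) = √((97 - 80) + 367020) = √(17 + 367020) = √367037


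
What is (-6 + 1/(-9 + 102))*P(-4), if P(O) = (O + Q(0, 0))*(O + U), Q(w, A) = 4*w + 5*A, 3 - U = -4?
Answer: 2228/31 ≈ 71.871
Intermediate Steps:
U = 7 (U = 3 - 1*(-4) = 3 + 4 = 7)
P(O) = O*(7 + O) (P(O) = (O + (4*0 + 5*0))*(O + 7) = (O + (0 + 0))*(7 + O) = (O + 0)*(7 + O) = O*(7 + O))
(-6 + 1/(-9 + 102))*P(-4) = (-6 + 1/(-9 + 102))*(-4*(7 - 4)) = (-6 + 1/93)*(-4*3) = (-6 + 1/93)*(-12) = -557/93*(-12) = 2228/31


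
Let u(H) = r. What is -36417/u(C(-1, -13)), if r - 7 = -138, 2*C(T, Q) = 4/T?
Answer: 36417/131 ≈ 277.99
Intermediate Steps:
C(T, Q) = 2/T (C(T, Q) = (4/T)/2 = 2/T)
r = -131 (r = 7 - 138 = -131)
u(H) = -131
-36417/u(C(-1, -13)) = -36417/(-131) = -36417*(-1/131) = 36417/131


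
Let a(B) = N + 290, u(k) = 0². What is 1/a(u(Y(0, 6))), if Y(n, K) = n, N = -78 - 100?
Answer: 1/112 ≈ 0.0089286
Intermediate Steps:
N = -178
u(k) = 0
a(B) = 112 (a(B) = -178 + 290 = 112)
1/a(u(Y(0, 6))) = 1/112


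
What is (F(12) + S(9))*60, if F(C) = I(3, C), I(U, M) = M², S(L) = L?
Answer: 9180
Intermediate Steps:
F(C) = C²
(F(12) + S(9))*60 = (12² + 9)*60 = (144 + 9)*60 = 153*60 = 9180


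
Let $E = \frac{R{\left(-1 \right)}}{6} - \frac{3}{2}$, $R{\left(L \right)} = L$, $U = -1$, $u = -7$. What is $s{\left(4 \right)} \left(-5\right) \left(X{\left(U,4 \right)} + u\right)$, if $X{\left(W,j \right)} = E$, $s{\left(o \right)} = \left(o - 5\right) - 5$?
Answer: $-260$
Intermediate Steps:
$s{\left(o \right)} = -10 + o$ ($s{\left(o \right)} = \left(-5 + o\right) - 5 = -10 + o$)
$E = - \frac{5}{3}$ ($E = - \frac{1}{6} - \frac{3}{2} = - \frac{5}{3} \approx -1.6667$)
$X{\left(W,j \right)} = - \frac{5}{3}$
$s{\left(4 \right)} \left(-5\right) \left(X{\left(U,4 \right)} + u\right) = \left(-10 + 4\right) \left(-5\right) \left(- \frac{5}{3} - 7\right) = \left(-6\right) \left(-5\right) \left(- \frac{26}{3}\right) = 30 \left(- \frac{26}{3}\right) = -260$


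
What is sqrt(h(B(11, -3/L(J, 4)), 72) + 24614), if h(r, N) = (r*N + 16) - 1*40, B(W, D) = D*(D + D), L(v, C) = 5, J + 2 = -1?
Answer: sqrt(616046)/5 ≈ 156.98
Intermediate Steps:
J = -3 (J = -2 - 1 = -3)
B(W, D) = 2*D**2 (B(W, D) = D*(2*D) = 2*D**2)
h(r, N) = -24 + N*r (h(r, N) = (N*r + 16) - 40 = (16 + N*r) - 40 = -24 + N*r)
sqrt(h(B(11, -3/L(J, 4)), 72) + 24614) = sqrt((-24 + 72*(2*(-3/5)**2)) + 24614) = sqrt((-24 + 72*(2*(9/25))) + 24614) = sqrt((-24 + 72*(18/25)) + 24614) = sqrt((-24 + 1296/25) + 24614) = sqrt(696/25 + 24614) = sqrt(616046/25) = sqrt(616046)/5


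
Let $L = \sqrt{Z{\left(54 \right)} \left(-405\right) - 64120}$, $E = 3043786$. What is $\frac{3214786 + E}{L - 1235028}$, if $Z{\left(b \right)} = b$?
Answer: $- \frac{3864755830008}{762647123387} - \frac{3129286 i \sqrt{85990}}{762647123387} \approx -5.0676 - 0.0012032 i$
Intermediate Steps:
$L = i \sqrt{85990}$ ($L = \sqrt{54 \left(-405\right) - 64120} = \sqrt{-21870 - 64120} = \sqrt{-85990} = i \sqrt{85990} \approx 293.24 i$)
$\frac{3214786 + E}{L - 1235028} = \frac{3214786 + 3043786}{i \sqrt{85990} - 1235028} = \frac{6258572}{i \sqrt{85990} - 1235028} = \frac{6258572}{-1235028 + i \sqrt{85990}}$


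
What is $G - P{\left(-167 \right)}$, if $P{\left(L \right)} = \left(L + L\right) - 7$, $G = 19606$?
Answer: $19947$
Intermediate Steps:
$P{\left(L \right)} = -7 + 2 L$ ($P{\left(L \right)} = 2 L - 7 = -7 + 2 L$)
$G - P{\left(-167 \right)} = 19606 - \left(-7 + 2 \left(-167\right)\right) = 19606 - \left(-7 - 334\right) = 19606 - -341 = 19606 + 341 = 19947$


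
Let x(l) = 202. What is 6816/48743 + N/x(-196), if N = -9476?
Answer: -230255918/4923043 ≈ -46.771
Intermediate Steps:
6816/48743 + N/x(-196) = 6816/48743 - 9476/202 = 6816*(1/48743) - 9476*1/202 = 6816/48743 - 4738/101 = -230255918/4923043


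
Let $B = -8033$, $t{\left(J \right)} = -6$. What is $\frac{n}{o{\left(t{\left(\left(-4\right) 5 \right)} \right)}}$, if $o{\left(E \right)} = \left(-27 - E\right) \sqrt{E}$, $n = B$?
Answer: $- \frac{8033 i \sqrt{6}}{126} \approx - 156.16 i$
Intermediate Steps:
$n = -8033$
$o{\left(E \right)} = \sqrt{E} \left(-27 - E\right)$
$\frac{n}{o{\left(t{\left(\left(-4\right) 5 \right)} \right)}} = - \frac{8033}{\sqrt{-6} \left(-27 - -6\right)} = - \frac{8033}{i \sqrt{6} \left(-27 + 6\right)} = - \frac{8033}{i \sqrt{6} \left(-21\right)} = - \frac{8033}{\left(-21\right) i \sqrt{6}} = - 8033 \frac{i \sqrt{6}}{126} = - \frac{8033 i \sqrt{6}}{126}$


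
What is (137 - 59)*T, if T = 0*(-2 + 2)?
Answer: 0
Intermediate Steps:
T = 0 (T = 0*0 = 0)
(137 - 59)*T = (137 - 59)*0 = 78*0 = 0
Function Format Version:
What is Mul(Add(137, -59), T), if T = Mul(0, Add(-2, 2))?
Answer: 0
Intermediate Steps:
T = 0 (T = Mul(0, 0) = 0)
Mul(Add(137, -59), T) = Mul(Add(137, -59), 0) = Mul(78, 0) = 0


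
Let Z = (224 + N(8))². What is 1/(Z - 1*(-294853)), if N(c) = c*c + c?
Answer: 1/382469 ≈ 2.6146e-6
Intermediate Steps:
N(c) = c + c² (N(c) = c² + c = c + c²)
Z = 87616 (Z = (224 + 8*(1 + 8))² = (224 + 8*9)² = (224 + 72)² = 296² = 87616)
1/(Z - 1*(-294853)) = 1/(87616 - 1*(-294853)) = 1/(87616 + 294853) = 1/382469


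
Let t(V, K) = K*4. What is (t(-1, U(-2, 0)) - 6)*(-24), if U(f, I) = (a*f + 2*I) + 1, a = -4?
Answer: -720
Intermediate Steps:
U(f, I) = 1 - 4*f + 2*I (U(f, I) = (-4*f + 2*I) + 1 = 1 - 4*f + 2*I)
t(V, K) = 4*K
(t(-1, U(-2, 0)) - 6)*(-24) = (4*(1 - 4*(-2) + 2*0) - 6)*(-24) = (4*(1 + 8 + 0) - 6)*(-24) = (4*9 - 6)*(-24) = (36 - 6)*(-24) = 30*(-24) = -720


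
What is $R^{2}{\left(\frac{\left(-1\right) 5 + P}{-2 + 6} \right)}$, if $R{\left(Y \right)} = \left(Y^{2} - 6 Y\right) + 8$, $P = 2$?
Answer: $\frac{43681}{256} \approx 170.63$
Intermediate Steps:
$R{\left(Y \right)} = 8 + Y^{2} - 6 Y$
$R^{2}{\left(\frac{\left(-1\right) 5 + P}{-2 + 6} \right)} = \left(8 + \left(\frac{\left(-1\right) 5 + 2}{-2 + 6}\right)^{2} - 6 \frac{\left(-1\right) 5 + 2}{-2 + 6}\right)^{2} = \left(8 + \left(\frac{-5 + 2}{4}\right)^{2} - 6 \frac{-5 + 2}{4}\right)^{2} = \left(8 + \left(\left(-3\right) \frac{1}{4}\right)^{2} - 6 \left(\left(-3\right) \frac{1}{4}\right)\right)^{2} = \left(8 + \left(- \frac{3}{4}\right)^{2} - - \frac{9}{2}\right)^{2} = \left(8 + \frac{9}{16} + \frac{9}{2}\right)^{2} = \left(\frac{209}{16}\right)^{2} = \frac{43681}{256}$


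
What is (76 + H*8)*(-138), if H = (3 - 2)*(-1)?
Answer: -9384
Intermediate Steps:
H = -1 (H = 1*(-1) = -1)
(76 + H*8)*(-138) = (76 - 1*8)*(-138) = (76 - 8)*(-138) = 68*(-138) = -9384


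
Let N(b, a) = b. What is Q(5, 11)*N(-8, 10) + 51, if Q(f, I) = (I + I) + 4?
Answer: -157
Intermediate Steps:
Q(f, I) = 4 + 2*I (Q(f, I) = 2*I + 4 = 4 + 2*I)
Q(5, 11)*N(-8, 10) + 51 = (4 + 2*11)*(-8) + 51 = (4 + 22)*(-8) + 51 = 26*(-8) + 51 = -208 + 51 = -157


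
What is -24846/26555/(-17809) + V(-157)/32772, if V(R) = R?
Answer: -73433872103/15498468532140 ≈ -0.0047381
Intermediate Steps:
-24846/26555/(-17809) + V(-157)/32772 = -24846/26555/(-17809) - 157/32772 = -24846*1/26555*(-1/17809) - 157*1/32772 = -24846/26555*(-1/17809) - 157/32772 = 24846/472917995 - 157/32772 = -73433872103/15498468532140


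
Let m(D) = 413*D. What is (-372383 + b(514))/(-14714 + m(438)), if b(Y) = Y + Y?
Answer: -74271/33236 ≈ -2.2347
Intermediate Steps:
b(Y) = 2*Y
(-372383 + b(514))/(-14714 + m(438)) = (-372383 + 2*514)/(-14714 + 413*438) = (-372383 + 1028)/(-14714 + 180894) = -371355/166180 = -371355*1/166180 = -74271/33236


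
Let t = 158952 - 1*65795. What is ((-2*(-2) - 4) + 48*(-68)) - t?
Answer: -96421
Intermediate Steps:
t = 93157 (t = 158952 - 65795 = 93157)
((-2*(-2) - 4) + 48*(-68)) - t = ((-2*(-2) - 4) + 48*(-68)) - 1*93157 = ((4 - 4) - 3264) - 93157 = (0 - 3264) - 93157 = -3264 - 93157 = -96421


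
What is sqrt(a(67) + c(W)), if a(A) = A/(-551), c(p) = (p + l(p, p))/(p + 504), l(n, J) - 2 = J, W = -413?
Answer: I*sqrt(23070927061)/50141 ≈ 3.0293*I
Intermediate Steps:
l(n, J) = 2 + J
c(p) = (2 + 2*p)/(504 + p) (c(p) = (p + (2 + p))/(p + 504) = (2 + 2*p)/(504 + p))
a(A) = -A/551 (a(A) = A*(-1/551) = -A/551)
sqrt(a(67) + c(W)) = sqrt(-1/551*67 + 2*(1 - 413)/(504 - 413)) = sqrt(-67/551 + 2*(-412)/91) = sqrt(-67/551 + 2*(1/91)*(-412)) = sqrt(-67/551 - 824/91) = sqrt(-460121/50141) = I*sqrt(23070927061)/50141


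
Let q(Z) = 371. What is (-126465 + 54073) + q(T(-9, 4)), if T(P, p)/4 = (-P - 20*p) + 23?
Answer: -72021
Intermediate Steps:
T(P, p) = 92 - 80*p - 4*P (T(P, p) = 4*((-P - 20*p) + 23) = 4*(23 - P - 20*p) = 92 - 80*p - 4*P)
(-126465 + 54073) + q(T(-9, 4)) = (-126465 + 54073) + 371 = -72392 + 371 = -72021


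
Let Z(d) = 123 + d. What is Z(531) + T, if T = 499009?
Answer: 499663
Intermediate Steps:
Z(531) + T = (123 + 531) + 499009 = 654 + 499009 = 499663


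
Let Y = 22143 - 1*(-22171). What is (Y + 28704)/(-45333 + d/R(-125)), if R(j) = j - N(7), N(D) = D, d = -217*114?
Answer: -1606396/993203 ≈ -1.6174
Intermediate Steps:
d = -24738
R(j) = -7 + j (R(j) = j - 1*7 = j - 7 = -7 + j)
Y = 44314 (Y = 22143 + 22171 = 44314)
(Y + 28704)/(-45333 + d/R(-125)) = (44314 + 28704)/(-45333 - 24738/(-7 - 125)) = 73018/(-45333 - 24738/(-132)) = 73018/(-45333 - 24738*(-1/132)) = 73018/(-45333 + 4123/22) = 73018/(-993203/22) = 73018*(-22/993203) = -1606396/993203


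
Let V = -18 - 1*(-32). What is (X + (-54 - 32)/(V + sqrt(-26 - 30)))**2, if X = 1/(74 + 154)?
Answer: (-9797 + I*sqrt(14))**2/(51984*(7 + I*sqrt(14))**2) ≈ 16.263 - 24.381*I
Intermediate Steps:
V = 14 (V = -18 + 32 = 14)
X = 1/228 ≈ 0.0043860
(X + (-54 - 32)/(V + sqrt(-26 - 30)))**2 = (1/228 + (-54 - 32)/(14 + sqrt(-26 - 30)))**2 = (1/228 - 86/(14 + sqrt(-56)))**2 = (1/228 - 86/(14 + 2*I*sqrt(14)))**2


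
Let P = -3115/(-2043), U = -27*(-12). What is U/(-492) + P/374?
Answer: -20502499/31327362 ≈ -0.65446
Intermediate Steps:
U = 324
P = 3115/2043 (P = -3115*(-1/2043) = 3115/2043 ≈ 1.5247)
U/(-492) + P/374 = 324/(-492) + (3115/2043)/374 = 324*(-1/492) + (3115/2043)*(1/374) = -27/41 + 3115/764082 = -20502499/31327362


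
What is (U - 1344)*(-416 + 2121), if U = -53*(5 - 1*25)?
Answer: -484220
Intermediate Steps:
U = 1060 (U = -53*(5 - 25) = -53*(-20) = 1060)
(U - 1344)*(-416 + 2121) = (1060 - 1344)*(-416 + 2121) = -284*1705 = -484220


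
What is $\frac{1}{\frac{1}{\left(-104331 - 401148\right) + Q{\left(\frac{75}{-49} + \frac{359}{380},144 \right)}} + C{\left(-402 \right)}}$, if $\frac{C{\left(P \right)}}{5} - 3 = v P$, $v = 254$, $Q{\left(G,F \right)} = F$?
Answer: $- \frac{505335}{257986150876} \approx -1.9588 \cdot 10^{-6}$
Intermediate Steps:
$C{\left(P \right)} = 15 + 1270 P$ ($C{\left(P \right)} = 15 + 5 \cdot 254 P = 15 + 1270 P$)
$\frac{1}{\frac{1}{\left(-104331 - 401148\right) + Q{\left(\frac{75}{-49} + \frac{359}{380},144 \right)}} + C{\left(-402 \right)}} = \frac{1}{\frac{1}{\left(-104331 - 401148\right) + 144} + \left(15 + 1270 \left(-402\right)\right)} = \frac{1}{\frac{1}{\left(-104331 - 401148\right) + 144} + \left(15 - 510540\right)} = \frac{1}{\frac{1}{-505479 + 144} - 510525} = \frac{1}{\frac{1}{-505335} - 510525} = \frac{1}{- \frac{1}{505335} - 510525} = \frac{1}{- \frac{257986150876}{505335}} = - \frac{505335}{257986150876}$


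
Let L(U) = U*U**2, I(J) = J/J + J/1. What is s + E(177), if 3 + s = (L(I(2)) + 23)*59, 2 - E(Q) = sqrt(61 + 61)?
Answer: 2949 - sqrt(122) ≈ 2938.0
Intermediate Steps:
E(Q) = 2 - sqrt(122) (E(Q) = 2 - sqrt(61 + 61) = 2 - sqrt(122))
I(J) = 1 + J (I(J) = 1 + J*1 = 1 + J)
L(U) = U**3
s = 2947 (s = -3 + ((1 + 2)**3 + 23)*59 = -3 + (3**3 + 23)*59 = -3 + (27 + 23)*59 = -3 + 50*59 = -3 + 2950 = 2947)
s + E(177) = 2947 + (2 - sqrt(122)) = 2949 - sqrt(122)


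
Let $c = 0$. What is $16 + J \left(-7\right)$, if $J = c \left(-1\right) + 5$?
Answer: $-19$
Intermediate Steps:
$J = 5$ ($J = 0 \left(-1\right) + 5 = 0 + 5 = 5$)
$16 + J \left(-7\right) = 16 + 5 \left(-7\right) = 16 - 35 = -19$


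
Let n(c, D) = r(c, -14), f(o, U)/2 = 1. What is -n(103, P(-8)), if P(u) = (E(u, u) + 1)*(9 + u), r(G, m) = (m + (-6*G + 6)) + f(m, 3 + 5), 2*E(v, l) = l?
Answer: 624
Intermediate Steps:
E(v, l) = l/2
f(o, U) = 2 (f(o, U) = 2*1 = 2)
r(G, m) = 8 + m - 6*G (r(G, m) = (m + (-6*G + 6)) + 2 = (m + (6 - 6*G)) + 2 = (6 + m - 6*G) + 2 = 8 + m - 6*G)
P(u) = (1 + u/2)*(9 + u) (P(u) = (u/2 + 1)*(9 + u) = (1 + u/2)*(9 + u))
n(c, D) = -6 - 6*c (n(c, D) = 8 - 14 - 6*c = -6 - 6*c)
-n(103, P(-8)) = -(-6 - 6*103) = -(-6 - 618) = -1*(-624) = 624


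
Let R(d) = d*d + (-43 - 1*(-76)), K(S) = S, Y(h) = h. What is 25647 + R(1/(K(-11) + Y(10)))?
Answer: 25681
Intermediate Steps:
R(d) = 33 + d² (R(d) = d² + (-43 + 76) = d² + 33 = 33 + d²)
25647 + R(1/(K(-11) + Y(10))) = 25647 + (33 + (1/(-11 + 10))²) = 25647 + (33 + (1/(-1))²) = 25647 + (33 + (-1)²) = 25647 + (33 + 1) = 25647 + 34 = 25681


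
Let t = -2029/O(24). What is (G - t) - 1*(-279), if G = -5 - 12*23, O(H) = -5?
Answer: -2039/5 ≈ -407.80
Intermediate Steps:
G = -281 (G = -5 - 276 = -281)
t = 2029/5 (t = -2029/(-5) = -2029*(-⅕) = 2029/5 ≈ 405.80)
(G - t) - 1*(-279) = (-281 - 1*2029/5) - 1*(-279) = (-281 - 2029/5) + 279 = -3434/5 + 279 = -2039/5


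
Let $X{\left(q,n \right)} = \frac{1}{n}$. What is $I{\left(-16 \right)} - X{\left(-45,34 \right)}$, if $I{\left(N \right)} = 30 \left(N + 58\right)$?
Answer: $\frac{42839}{34} \approx 1260.0$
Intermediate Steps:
$I{\left(N \right)} = 1740 + 30 N$ ($I{\left(N \right)} = 30 \left(58 + N\right) = 1740 + 30 N$)
$I{\left(-16 \right)} - X{\left(-45,34 \right)} = \left(1740 + 30 \left(-16\right)\right) - \frac{1}{34} = \left(1740 - 480\right) - \frac{1}{34} = 1260 - \frac{1}{34} = \frac{42839}{34}$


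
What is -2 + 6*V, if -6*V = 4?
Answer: -6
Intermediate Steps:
V = -⅔ (V = -⅙*4 = -⅔ ≈ -0.66667)
-2 + 6*V = -2 + 6*(-⅔) = -2 - 4 = -6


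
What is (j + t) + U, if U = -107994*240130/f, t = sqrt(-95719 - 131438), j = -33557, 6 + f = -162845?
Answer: 20467808213/162851 + I*sqrt(227157) ≈ 1.2568e+5 + 476.61*I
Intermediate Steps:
f = -162851 (f = -6 - 162845 = -162851)
t = I*sqrt(227157) (t = sqrt(-227157) = I*sqrt(227157) ≈ 476.61*I)
U = 25932599220/162851 (U = -107994/((-162851/240130)) = -107994/((-162851*1/240130)) = -107994/(-162851/240130) = -107994*(-240130/162851) = 25932599220/162851 ≈ 1.5924e+5)
(j + t) + U = (-33557 + I*sqrt(227157)) + 25932599220/162851 = 20467808213/162851 + I*sqrt(227157)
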